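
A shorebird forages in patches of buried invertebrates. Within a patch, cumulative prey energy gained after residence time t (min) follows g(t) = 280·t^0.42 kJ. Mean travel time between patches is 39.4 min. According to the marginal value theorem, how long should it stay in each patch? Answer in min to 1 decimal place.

28.5 min

By the marginal value theorem, leave when the instantaneous gain rate g'(t) equals the habitat-wide average g(t)/(T + t).
g'(t) = 0.42·280·t^-0.58. Setting 0.42·280·t^-0.58 = 280·t^0.42/(39.4+t) gives 0.42(39.4+t) = t, so 0.58·t = 0.42×39.4.
t* = 0.42×39.4/0.58 = 28.53 min.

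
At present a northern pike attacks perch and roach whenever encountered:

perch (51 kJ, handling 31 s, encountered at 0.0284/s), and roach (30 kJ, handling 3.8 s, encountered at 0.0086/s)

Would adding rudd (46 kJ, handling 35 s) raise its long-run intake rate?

Yes

Intake rate on the current diet: R = (0.0284×51 + 0.0086×30) / (1 + 0.0284×31 + 0.0086×3.8) = 1.706/1.913 = 0.892 kJ/s.
Profitability of rudd: 46/35 = 1.314 kJ/s.
Since 1.314 > R, including rudd increases the long-run rate.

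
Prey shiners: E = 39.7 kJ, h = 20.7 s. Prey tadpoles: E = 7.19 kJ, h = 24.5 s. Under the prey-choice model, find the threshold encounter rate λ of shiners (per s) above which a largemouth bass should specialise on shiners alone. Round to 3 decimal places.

The zero-one rule: include tadpoles iff E₂/h₂ > λE₁/(1+λh₁). Equality gives the switch point.
λE₁h₂ = E₂ + λE₂h₁ ⇒ λ = E₂/(E₁h₂ − E₂h₁) = 7.19/(972.7 − 148.8) = 0.008728 per s.

0.009 per s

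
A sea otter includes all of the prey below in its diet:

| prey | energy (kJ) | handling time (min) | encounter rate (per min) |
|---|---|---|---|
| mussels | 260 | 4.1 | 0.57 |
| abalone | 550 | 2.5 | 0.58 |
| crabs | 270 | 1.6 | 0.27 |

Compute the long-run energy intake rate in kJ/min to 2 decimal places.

103.49 kJ/min

Energy encountered per unit search time: 0.57×260 + 0.58×550 + 0.27×270 = 540.1 kJ/min.
Handling time per unit search time: 0.57×4.1 + 0.58×2.5 + 0.27×1.6 = 4.219.
Rate = 540.1/(1 + 4.219) = 103.5 kJ/min.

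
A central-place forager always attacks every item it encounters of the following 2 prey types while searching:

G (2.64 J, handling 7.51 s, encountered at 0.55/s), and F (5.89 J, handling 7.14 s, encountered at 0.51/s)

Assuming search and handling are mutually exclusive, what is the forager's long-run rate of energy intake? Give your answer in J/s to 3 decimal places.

Energy encountered per unit search time: 0.55×2.64 + 0.51×5.89 = 4.456 J/s.
Handling time per unit search time: 0.55×7.51 + 0.51×7.14 = 7.772.
Rate = 4.456/(1 + 7.772) = 0.508 J/s.

0.508 J/s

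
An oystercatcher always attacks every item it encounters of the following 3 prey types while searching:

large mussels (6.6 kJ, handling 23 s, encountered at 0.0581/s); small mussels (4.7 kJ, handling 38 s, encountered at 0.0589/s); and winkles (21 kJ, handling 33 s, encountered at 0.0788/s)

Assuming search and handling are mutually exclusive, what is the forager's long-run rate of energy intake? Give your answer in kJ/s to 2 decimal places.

0.32 kJ/s

Energy encountered per unit search time: 0.0581×6.6 + 0.0589×4.7 + 0.0788×21 = 2.315 kJ/s.
Handling time per unit search time: 0.0581×23 + 0.0589×38 + 0.0788×33 = 6.175.
Rate = 2.315/(1 + 6.175) = 0.3227 kJ/s.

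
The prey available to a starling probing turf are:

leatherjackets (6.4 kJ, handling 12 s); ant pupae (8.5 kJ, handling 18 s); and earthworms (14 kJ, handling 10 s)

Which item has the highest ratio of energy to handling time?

earthworms

Profitability E/h (kJ/s): leatherjackets = 6.4/12 = 0.533, ant pupae = 8.5/18 = 0.472, earthworms = 14/10 = 1.4.
Ranked: earthworms > leatherjackets > ant pupae.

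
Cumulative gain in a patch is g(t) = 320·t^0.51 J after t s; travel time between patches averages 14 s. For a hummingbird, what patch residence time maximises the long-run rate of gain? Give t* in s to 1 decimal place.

Optimal t* satisfies g'(t*) = g(t*)/(T + t*).
g'(t) = 0.51·320·t^-0.49. Setting 0.51·320·t^-0.49 = 320·t^0.51/(14+t) gives 0.51(14+t) = t, so 0.49·t = 0.51×14.
t* = 0.51×14/0.49 = 14.57 s.

14.6 s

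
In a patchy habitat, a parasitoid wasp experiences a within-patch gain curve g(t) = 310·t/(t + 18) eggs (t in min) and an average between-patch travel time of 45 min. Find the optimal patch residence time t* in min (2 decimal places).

Optimal t* satisfies g'(t*) = g(t*)/(T + t*).
g'(t) = 310·18/(t + 18)². Setting 310·18/(t+18)² = 310t/[(t+18)(45+t)] gives 18(45+t) = t(t+18), so t² = 18×45 = 810.
t* = √810 = 28.46 min.

28.46 min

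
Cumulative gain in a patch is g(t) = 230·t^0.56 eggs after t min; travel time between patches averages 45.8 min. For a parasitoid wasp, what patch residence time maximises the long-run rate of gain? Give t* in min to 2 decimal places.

By the marginal value theorem, leave when the instantaneous gain rate g'(t) equals the habitat-wide average g(t)/(T + t).
g'(t) = 0.56·230·t^-0.44. Setting 0.56·230·t^-0.44 = 230·t^0.56/(45.8+t) gives 0.56(45.8+t) = t, so 0.44·t = 0.56×45.8.
t* = 0.56×45.8/0.44 = 58.29 min.

58.29 min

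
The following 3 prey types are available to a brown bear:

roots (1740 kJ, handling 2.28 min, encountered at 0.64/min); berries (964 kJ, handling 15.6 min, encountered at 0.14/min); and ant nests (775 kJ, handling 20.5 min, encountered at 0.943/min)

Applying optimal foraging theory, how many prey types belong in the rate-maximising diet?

1

Profitabilities (E/h, kJ/min): roots 763, berries 61.8, ant nests 37.8. Add prey in this order while the next type's profitability exceeds the intake rate on those already taken.
Rate on top 1: 452.8. berries: 61.8 < 452.8 → exclude; stop.
Optimal diet: roots — 1 of 3 types.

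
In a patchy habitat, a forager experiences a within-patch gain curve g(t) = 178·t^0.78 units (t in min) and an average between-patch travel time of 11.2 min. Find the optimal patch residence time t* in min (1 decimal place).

39.7 min

Optimal t* satisfies g'(t*) = g(t*)/(T + t*).
g'(t) = 0.78·178·t^-0.22. Setting 0.78·178·t^-0.22 = 178·t^0.78/(11.2+t) gives 0.78(11.2+t) = t, so 0.22·t = 0.78×11.2.
t* = 0.78×11.2/0.22 = 39.71 min.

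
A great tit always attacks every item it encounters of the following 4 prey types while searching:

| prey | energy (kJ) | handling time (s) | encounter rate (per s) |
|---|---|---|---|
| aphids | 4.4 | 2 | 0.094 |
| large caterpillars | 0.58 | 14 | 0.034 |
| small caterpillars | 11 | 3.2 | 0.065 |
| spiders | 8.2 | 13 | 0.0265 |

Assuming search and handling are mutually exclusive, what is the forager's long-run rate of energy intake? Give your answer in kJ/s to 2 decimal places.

0.62 kJ/s

Energy encountered per unit search time: 0.094×4.4 + 0.034×0.58 + 0.065×11 + 0.0265×8.2 = 1.366 kJ/s.
Handling time per unit search time: 0.094×2 + 0.034×14 + 0.065×3.2 + 0.0265×13 = 1.216.
Rate = 1.366/(1 + 1.216) = 0.6161 kJ/s.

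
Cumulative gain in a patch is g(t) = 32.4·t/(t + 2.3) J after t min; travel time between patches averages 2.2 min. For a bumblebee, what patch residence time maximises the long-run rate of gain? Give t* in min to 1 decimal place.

Maximise g(t)/(T+t): set derivative to zero → g'(t)(T+t) = g(t).
g'(t) = 32.4·2.3/(t + 2.3)². Setting 32.4·2.3/(t+2.3)² = 32.4t/[(t+2.3)(2.2+t)] gives 2.3(2.2+t) = t(t+2.3), so t² = 2.3×2.2 = 5.06.
t* = √5.06 = 2.249 min.

2.2 min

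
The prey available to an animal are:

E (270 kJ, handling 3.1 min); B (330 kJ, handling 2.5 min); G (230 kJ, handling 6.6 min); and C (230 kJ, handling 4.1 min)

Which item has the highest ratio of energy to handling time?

B

In descending order of E/h:
B: 330/2.5 = 132 kJ/min
E: 270/3.1 = 87.1 kJ/min
C: 230/4.1 = 56.1 kJ/min
G: 230/6.6 = 34.8 kJ/min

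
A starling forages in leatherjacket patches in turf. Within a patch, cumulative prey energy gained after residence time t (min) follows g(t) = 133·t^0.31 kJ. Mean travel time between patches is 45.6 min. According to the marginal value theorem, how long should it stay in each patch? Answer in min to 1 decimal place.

20.5 min

Maximise g(t)/(T+t): set derivative to zero → g'(t)(T+t) = g(t).
g'(t) = 0.31·133·t^-0.69. Setting 0.31·133·t^-0.69 = 133·t^0.31/(45.6+t) gives 0.31(45.6+t) = t, so 0.69·t = 0.31×45.6.
t* = 0.31×45.6/0.69 = 20.49 min.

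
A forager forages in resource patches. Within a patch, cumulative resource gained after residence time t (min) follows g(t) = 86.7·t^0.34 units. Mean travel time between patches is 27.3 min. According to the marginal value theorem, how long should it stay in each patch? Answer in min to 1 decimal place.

Optimal t* satisfies g'(t*) = g(t*)/(T + t*).
g'(t) = 0.34·86.7·t^-0.66. Setting 0.34·86.7·t^-0.66 = 86.7·t^0.34/(27.3+t) gives 0.34(27.3+t) = t, so 0.66·t = 0.34×27.3.
t* = 0.34×27.3/0.66 = 14.06 min.

14.1 min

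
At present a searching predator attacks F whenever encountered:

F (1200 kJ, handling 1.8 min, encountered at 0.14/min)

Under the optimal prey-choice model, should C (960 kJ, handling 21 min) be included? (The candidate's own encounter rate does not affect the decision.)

No

Intake rate on the current diet: R = (0.14×1200) / (1 + 0.14×1.8) = 168/1.252 = 134.2 kJ/min.
Profitability of C: 960/21 = 45.71 kJ/min.
45.71 < 134.2, so adding C would lower the average — exclude it.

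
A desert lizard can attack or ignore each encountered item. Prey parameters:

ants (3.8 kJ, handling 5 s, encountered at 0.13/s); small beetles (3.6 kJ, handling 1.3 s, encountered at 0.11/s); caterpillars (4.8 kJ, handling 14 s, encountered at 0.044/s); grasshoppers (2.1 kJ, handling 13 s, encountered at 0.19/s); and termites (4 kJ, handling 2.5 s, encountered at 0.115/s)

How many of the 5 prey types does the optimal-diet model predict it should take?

Profitabilities (E/h, kJ/s): small beetles 2.77, termites 1.6, ants 0.76, caterpillars 0.343, grasshoppers 0.162. Add prey in this order while the next type's profitability exceeds the intake rate on those already taken.
Rate on top 1: 0.3465. termites: 1.6 > 0.3465 → include.
Rate on top 2: 0.5984. ants: 0.76 > 0.5984 → include.
Rate on top 3: 0.6489. caterpillars: 0.343 < 0.6489 → exclude; stop.
Optimal diet: small beetles, termites, ants — 3 of 5 types.

3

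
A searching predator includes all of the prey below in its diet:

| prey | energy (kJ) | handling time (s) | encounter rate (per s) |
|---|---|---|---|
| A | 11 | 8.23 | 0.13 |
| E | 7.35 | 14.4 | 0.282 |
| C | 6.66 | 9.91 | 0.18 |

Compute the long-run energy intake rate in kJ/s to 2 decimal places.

0.59 kJ/s

R = (0.13×11 + 0.282×7.35 + 0.18×6.66) / (1 + 0.13×8.23 + 0.282×14.4 + 0.18×9.91) = 4.702/7.914 = 0.594 kJ/s.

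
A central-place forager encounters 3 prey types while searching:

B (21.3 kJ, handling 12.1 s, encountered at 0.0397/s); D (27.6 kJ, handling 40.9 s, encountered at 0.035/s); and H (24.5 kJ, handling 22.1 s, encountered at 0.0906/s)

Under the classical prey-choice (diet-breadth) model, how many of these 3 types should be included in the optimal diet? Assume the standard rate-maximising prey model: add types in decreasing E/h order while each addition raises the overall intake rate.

2

Profitabilities (E/h, kJ/s): B 1.76, H 1.11, D 0.675. Add prey in this order while the next type's profitability exceeds the intake rate on those already taken.
Rate on top 1: 0.5712. H: 1.11 > 0.5712 → include.
Rate on top 2: 0.8802. D: 0.675 < 0.8802 → exclude; stop.
Optimal diet: B, H — 2 of 3 types.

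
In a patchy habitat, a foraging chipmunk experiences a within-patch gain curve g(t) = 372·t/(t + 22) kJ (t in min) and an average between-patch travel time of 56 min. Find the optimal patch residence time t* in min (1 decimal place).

35.1 min

By the marginal value theorem, leave when the instantaneous gain rate g'(t) equals the habitat-wide average g(t)/(T + t).
g'(t) = 372·22/(t + 22)². Setting 372·22/(t+22)² = 372t/[(t+22)(56+t)] gives 22(56+t) = t(t+22), so t² = 22×56 = 1232.
t* = √1232 = 35.1 min.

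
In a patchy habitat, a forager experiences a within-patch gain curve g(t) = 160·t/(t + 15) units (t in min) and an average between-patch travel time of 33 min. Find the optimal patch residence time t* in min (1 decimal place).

22.2 min

By the marginal value theorem, leave when the instantaneous gain rate g'(t) equals the habitat-wide average g(t)/(T + t).
g'(t) = 160·15/(t + 15)². Setting 160·15/(t+15)² = 160t/[(t+15)(33+t)] gives 15(33+t) = t(t+15), so t² = 15×33 = 495.
t* = √495 = 22.25 min.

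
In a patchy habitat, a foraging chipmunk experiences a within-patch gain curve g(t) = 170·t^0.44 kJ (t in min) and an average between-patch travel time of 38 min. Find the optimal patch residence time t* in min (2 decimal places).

29.86 min

By the marginal value theorem, leave when the instantaneous gain rate g'(t) equals the habitat-wide average g(t)/(T + t).
g'(t) = 0.44·170·t^-0.56. Setting 0.44·170·t^-0.56 = 170·t^0.44/(38+t) gives 0.44(38+t) = t, so 0.56·t = 0.44×38.
t* = 0.44×38/0.56 = 29.86 min.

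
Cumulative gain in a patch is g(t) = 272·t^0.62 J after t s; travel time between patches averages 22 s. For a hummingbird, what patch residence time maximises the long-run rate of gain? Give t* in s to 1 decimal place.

Maximise g(t)/(T+t): set derivative to zero → g'(t)(T+t) = g(t).
g'(t) = 0.62·272·t^-0.38. Setting 0.62·272·t^-0.38 = 272·t^0.62/(22+t) gives 0.62(22+t) = t, so 0.38·t = 0.62×22.
t* = 0.62×22/0.38 = 35.89 s.

35.9 s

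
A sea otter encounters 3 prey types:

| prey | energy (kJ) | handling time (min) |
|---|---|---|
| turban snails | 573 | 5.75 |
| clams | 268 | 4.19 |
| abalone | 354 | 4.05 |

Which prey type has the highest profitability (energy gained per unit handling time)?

turban snails

In descending order of E/h:
turban snails: 573/5.75 = 99.7 kJ/min
abalone: 354/4.05 = 87.4 kJ/min
clams: 268/4.19 = 64 kJ/min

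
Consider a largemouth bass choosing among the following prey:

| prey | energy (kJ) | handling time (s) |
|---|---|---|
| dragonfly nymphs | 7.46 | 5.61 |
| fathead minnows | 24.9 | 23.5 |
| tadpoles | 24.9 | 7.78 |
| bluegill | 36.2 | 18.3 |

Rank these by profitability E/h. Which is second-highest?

bluegill

Profitability E/h (kJ/s): dragonfly nymphs = 7.46/5.61 = 1.33, fathead minnows = 24.9/23.5 = 1.06, tadpoles = 24.9/7.78 = 3.2, bluegill = 36.2/18.3 = 1.98.
Ranked: tadpoles > bluegill > dragonfly nymphs > fathead minnows.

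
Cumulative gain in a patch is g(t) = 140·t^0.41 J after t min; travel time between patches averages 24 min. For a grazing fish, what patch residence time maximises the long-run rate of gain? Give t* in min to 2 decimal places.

Optimal t* satisfies g'(t*) = g(t*)/(T + t*).
g'(t) = 0.41·140·t^-0.59. Setting 0.41·140·t^-0.59 = 140·t^0.41/(24+t) gives 0.41(24+t) = t, so 0.59·t = 0.41×24.
t* = 0.41×24/0.59 = 16.68 min.

16.68 min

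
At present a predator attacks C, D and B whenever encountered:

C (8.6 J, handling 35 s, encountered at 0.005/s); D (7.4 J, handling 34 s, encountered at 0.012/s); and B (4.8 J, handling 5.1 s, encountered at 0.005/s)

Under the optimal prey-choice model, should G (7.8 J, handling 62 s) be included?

Yes

Current rate: (0.005×8.6 + 0.012×7.4 + 0.005×4.8)/(1 + 0.005×35 + 0.012×34 + 0.005×5.1) = 0.09686 J/s.
Profitability of G: 7.8/62 = 0.1258 J/s.
0.1258 > 0.09686, so adding G raises the average — include it.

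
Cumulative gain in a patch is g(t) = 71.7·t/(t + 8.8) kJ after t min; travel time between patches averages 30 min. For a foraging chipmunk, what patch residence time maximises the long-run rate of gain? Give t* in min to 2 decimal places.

Optimal t* satisfies g'(t*) = g(t*)/(T + t*).
g'(t) = 71.7·8.8/(t + 8.8)². Setting 71.7·8.8/(t+8.8)² = 71.7t/[(t+8.8)(30+t)] gives 8.8(30+t) = t(t+8.8), so t² = 8.8×30 = 264.
t* = √264 = 16.25 min.

16.25 min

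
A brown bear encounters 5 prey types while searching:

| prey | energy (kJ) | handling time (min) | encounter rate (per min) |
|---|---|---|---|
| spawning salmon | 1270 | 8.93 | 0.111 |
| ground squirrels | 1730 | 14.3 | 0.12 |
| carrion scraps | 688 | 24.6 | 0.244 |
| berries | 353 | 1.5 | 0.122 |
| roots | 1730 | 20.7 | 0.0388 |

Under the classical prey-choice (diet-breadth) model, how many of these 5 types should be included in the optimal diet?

E/h in descending order: berries 235, spawning salmon 142, ground squirrels 121, roots 83.6, carrion scraps 28 kJ/min. The optimal diet is the largest prefix of this list for which every included type satisfies E_i/h_i > R on the types above it.
Rate on top 1: 36.4. spawning salmon: 142 > 36.4 → include.
Rate on top 2: 84.64. ground squirrels: 121 > 84.64 → include.
Rate on top 3: 100.7. roots: 83.6 < 100.7 → exclude; stop.
Optimal diet: berries, spawning salmon, ground squirrels — 3 of 5 types.

3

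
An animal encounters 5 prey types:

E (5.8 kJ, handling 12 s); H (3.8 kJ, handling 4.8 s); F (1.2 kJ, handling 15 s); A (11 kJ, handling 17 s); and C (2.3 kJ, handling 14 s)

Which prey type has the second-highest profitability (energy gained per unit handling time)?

Profitability E/h (kJ/s): E = 5.8/12 = 0.483, H = 3.8/4.8 = 0.792, F = 1.2/15 = 0.08, A = 11/17 = 0.647, C = 2.3/14 = 0.164.
Ranked: H > A > E > C > F.

A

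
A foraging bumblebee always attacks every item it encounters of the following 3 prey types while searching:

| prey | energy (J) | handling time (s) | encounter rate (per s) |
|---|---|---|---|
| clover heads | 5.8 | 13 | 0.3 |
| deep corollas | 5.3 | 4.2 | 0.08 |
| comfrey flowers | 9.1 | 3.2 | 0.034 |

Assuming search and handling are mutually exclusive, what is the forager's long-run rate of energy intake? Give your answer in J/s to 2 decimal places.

R = (0.3×5.8 + 0.08×5.3 + 0.034×9.1) / (1 + 0.3×13 + 0.08×4.2 + 0.034×3.2) = 2.473/5.345 = 0.4628 J/s.

0.46 J/s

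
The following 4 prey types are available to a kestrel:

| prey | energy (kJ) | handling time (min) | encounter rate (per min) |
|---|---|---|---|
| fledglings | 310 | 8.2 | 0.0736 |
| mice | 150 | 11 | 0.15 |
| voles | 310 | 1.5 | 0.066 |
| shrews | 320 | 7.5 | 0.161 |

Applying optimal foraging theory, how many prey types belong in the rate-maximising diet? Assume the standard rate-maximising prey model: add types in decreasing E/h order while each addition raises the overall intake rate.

3

Rank by E/h (kJ/min): voles 207, shrews 42.7, fledglings 37.8, mice 13.6. Include each in turn until the next type's E/h falls below the running intake rate.
Rate on top 1: 18.62. shrews: 42.7 > 18.62 → include.
Rate on top 2: 31.21. fledglings: 37.8 > 31.21 → include.
Rate on top 3: 32.58. mice: 13.6 < 32.58 → exclude; stop.
Optimal diet: voles, shrews, fledglings — 3 of 4 types.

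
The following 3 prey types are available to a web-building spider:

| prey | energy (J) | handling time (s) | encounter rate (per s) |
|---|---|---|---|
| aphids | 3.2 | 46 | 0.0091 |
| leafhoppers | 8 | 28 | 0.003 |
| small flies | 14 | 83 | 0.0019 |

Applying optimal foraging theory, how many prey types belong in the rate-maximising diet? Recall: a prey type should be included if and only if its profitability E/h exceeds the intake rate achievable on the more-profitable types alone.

Rank by E/h (J/s): leafhoppers 0.286, small flies 0.169, aphids 0.0696. Include each in turn until the next type's E/h falls below the running intake rate.
Rate on top 1: 0.02214. small flies: 0.169 > 0.02214 → include.
Rate on top 2: 0.04075. aphids: 0.0696 > 0.04075 → include.
Optimal diet: leafhoppers, small flies, aphids — 3 of 3 types.

3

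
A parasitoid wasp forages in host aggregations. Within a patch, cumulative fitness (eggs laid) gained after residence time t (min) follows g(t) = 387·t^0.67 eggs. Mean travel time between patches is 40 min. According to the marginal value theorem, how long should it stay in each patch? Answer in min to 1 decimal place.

By the marginal value theorem, leave when the instantaneous gain rate g'(t) equals the habitat-wide average g(t)/(T + t).
g'(t) = 0.67·387·t^-0.33. Setting 0.67·387·t^-0.33 = 387·t^0.67/(40+t) gives 0.67(40+t) = t, so 0.33·t = 0.67×40.
t* = 0.67×40/0.33 = 81.21 min.

81.2 min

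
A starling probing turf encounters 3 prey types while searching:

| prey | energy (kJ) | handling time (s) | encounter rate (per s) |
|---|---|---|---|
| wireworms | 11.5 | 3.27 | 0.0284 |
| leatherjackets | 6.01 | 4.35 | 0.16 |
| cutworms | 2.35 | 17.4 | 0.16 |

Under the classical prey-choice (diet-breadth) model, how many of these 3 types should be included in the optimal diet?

Profitabilities (E/h, kJ/s): wireworms 3.52, leatherjackets 1.38, cutworms 0.135. Add prey in this order while the next type's profitability exceeds the intake rate on those already taken.
Rate on top 1: 0.2988. leatherjackets: 1.38 > 0.2988 → include.
Rate on top 2: 0.7201. cutworms: 0.135 < 0.7201 → exclude; stop.
Optimal diet: wireworms, leatherjackets — 2 of 3 types.

2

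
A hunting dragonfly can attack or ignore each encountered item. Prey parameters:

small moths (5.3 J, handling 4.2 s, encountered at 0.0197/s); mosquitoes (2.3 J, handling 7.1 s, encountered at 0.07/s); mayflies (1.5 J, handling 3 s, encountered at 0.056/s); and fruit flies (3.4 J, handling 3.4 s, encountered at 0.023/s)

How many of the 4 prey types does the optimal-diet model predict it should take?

E/h in descending order: small moths 1.26, fruit flies 1, mayflies 0.5, mosquitoes 0.324 J/s. The optimal diet is the largest prefix of this list for which every included type satisfies E_i/h_i > R on the types above it.
Rate on top 1: 0.09643. fruit flies: 1 > 0.09643 → include.
Rate on top 2: 0.1573. mayflies: 0.5 > 0.1573 → include.
Rate on top 3: 0.2006. mosquitoes: 0.324 > 0.2006 → include.
Optimal diet: small moths, fruit flies, mayflies, mosquitoes — 4 of 4 types.

4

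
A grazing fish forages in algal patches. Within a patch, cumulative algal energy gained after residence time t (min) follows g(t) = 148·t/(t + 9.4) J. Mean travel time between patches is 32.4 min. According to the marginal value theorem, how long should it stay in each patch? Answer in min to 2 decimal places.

By the marginal value theorem, leave when the instantaneous gain rate g'(t) equals the habitat-wide average g(t)/(T + t).
g'(t) = 148·9.4/(t + 9.4)². Setting 148·9.4/(t+9.4)² = 148t/[(t+9.4)(32.4+t)] gives 9.4(32.4+t) = t(t+9.4), so t² = 9.4×32.4 = 304.6.
t* = √304.6 = 17.45 min.

17.45 min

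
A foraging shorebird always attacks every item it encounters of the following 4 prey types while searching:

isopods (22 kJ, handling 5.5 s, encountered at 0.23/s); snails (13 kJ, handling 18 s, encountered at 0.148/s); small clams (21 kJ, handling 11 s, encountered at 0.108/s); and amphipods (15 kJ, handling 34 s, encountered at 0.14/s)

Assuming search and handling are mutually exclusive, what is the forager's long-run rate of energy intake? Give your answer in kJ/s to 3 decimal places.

1.044 kJ/s

Energy encountered per unit search time: 0.23×22 + 0.148×13 + 0.108×21 + 0.14×15 = 11.35 kJ/s.
Handling time per unit search time: 0.23×5.5 + 0.148×18 + 0.108×11 + 0.14×34 = 9.877.
Rate = 11.35/(1 + 9.877) = 1.044 kJ/s.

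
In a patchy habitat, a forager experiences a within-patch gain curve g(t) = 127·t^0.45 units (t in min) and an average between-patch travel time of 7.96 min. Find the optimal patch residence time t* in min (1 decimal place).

By the marginal value theorem, leave when the instantaneous gain rate g'(t) equals the habitat-wide average g(t)/(T + t).
g'(t) = 0.45·127·t^-0.55. Setting 0.45·127·t^-0.55 = 127·t^0.45/(7.96+t) gives 0.45(7.96+t) = t, so 0.55·t = 0.45×7.96.
t* = 0.45×7.96/0.55 = 6.513 min.

6.5 min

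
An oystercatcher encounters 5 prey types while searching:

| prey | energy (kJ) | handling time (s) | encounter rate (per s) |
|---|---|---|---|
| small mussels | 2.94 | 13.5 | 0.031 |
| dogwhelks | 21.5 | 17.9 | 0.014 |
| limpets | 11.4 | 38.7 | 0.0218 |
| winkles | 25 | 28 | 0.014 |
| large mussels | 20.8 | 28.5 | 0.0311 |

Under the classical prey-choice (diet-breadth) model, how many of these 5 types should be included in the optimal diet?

Profitabilities (E/h, kJ/s): dogwhelks 1.2, winkles 0.893, large mussels 0.73, limpets 0.295, small mussels 0.218. Add prey in this order while the next type's profitability exceeds the intake rate on those already taken.
Rate on top 1: 0.2407. winkles: 0.893 > 0.2407 → include.
Rate on top 2: 0.3963. large mussels: 0.73 > 0.3963 → include.
Rate on top 3: 0.5132. limpets: 0.295 < 0.5132 → exclude; stop.
Optimal diet: dogwhelks, winkles, large mussels — 3 of 5 types.

3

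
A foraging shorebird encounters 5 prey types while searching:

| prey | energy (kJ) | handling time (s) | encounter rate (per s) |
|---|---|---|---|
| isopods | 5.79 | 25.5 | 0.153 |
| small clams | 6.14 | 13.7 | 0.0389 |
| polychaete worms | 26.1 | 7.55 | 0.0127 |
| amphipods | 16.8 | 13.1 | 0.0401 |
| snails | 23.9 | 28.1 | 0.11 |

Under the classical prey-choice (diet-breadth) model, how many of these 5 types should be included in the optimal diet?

Profitabilities (E/h, kJ/s): polychaete worms 3.46, amphipods 1.28, snails 0.851, small clams 0.448, isopods 0.227. Add prey in this order while the next type's profitability exceeds the intake rate on those already taken.
Rate on top 1: 0.3025. amphipods: 1.28 > 0.3025 → include.
Rate on top 2: 0.62. snails: 0.851 > 0.62 → include.
Rate on top 3: 0.7712. small clams: 0.448 < 0.7712 → exclude; stop.
Optimal diet: polychaete worms, amphipods, snails — 3 of 5 types.

3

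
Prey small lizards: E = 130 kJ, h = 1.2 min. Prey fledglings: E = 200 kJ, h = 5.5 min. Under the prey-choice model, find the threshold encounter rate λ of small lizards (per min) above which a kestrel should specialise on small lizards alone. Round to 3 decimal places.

0.421 per min

The zero-one rule: include fledglings iff E₂/h₂ > λE₁/(1+λh₁). Equality gives the switch point.
λE₁h₂ = E₂ + λE₂h₁ ⇒ λ = E₂/(E₁h₂ − E₂h₁) = 200/(715 − 240) = 0.4211 per min.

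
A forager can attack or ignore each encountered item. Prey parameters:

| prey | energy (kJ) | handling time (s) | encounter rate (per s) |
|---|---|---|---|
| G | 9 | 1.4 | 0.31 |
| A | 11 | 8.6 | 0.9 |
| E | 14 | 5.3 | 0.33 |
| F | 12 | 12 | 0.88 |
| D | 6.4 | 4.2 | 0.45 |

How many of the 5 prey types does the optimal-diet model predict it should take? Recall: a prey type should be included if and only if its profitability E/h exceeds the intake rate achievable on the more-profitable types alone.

E/h in descending order: G 6.43, E 2.64, D 1.52, A 1.28, F 1 kJ/s. The optimal diet is the largest prefix of this list for which every included type satisfies E_i/h_i > R on the types above it.
Rate on top 1: 1.946. E: 2.64 > 1.946 → include.
Rate on top 2: 2.328. D: 1.52 < 2.328 → exclude; stop.
Optimal diet: G, E — 2 of 5 types.

2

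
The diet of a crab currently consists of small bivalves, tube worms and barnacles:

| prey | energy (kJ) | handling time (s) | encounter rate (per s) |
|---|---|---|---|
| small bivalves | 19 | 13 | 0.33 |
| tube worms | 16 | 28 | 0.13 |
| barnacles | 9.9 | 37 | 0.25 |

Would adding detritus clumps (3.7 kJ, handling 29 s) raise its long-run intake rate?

Current rate: (0.33×19 + 0.13×16 + 0.25×9.9)/(1 + 0.33×13 + 0.13×28 + 0.25×37) = 0.5954 kJ/s.
Profitability of detritus clumps: 3.7/29 = 0.1276 kJ/s.
Since 0.1276 < R, time spent handling detritus clumps is better spent searching.

No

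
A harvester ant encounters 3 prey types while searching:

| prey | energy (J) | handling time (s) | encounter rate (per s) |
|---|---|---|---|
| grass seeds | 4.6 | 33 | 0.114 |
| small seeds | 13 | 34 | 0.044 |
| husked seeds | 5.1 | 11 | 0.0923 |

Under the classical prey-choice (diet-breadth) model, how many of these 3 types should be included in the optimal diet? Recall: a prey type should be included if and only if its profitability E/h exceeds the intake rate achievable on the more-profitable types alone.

2

Profitabilities (E/h, J/s): husked seeds 0.464, small seeds 0.382, grass seeds 0.139. Add prey in this order while the next type's profitability exceeds the intake rate on those already taken.
Rate on top 1: 0.2336. small seeds: 0.382 > 0.2336 → include.
Rate on top 2: 0.297. grass seeds: 0.139 < 0.297 → exclude; stop.
Optimal diet: husked seeds, small seeds — 2 of 3 types.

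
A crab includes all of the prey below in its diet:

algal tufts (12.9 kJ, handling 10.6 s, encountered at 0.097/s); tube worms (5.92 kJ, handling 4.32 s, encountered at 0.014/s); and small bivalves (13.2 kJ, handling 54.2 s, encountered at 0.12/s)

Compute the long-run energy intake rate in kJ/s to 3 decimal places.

0.340 kJ/s

R = (0.097×12.9 + 0.014×5.92 + 0.12×13.2) / (1 + 0.097×10.6 + 0.014×4.32 + 0.12×54.2) = 2.918/8.593 = 0.3396 kJ/s.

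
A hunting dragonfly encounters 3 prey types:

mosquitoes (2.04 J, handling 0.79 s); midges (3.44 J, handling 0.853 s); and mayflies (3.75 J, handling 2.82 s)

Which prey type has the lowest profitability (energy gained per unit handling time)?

mayflies

In descending order of E/h:
midges: 3.44/0.853 = 4.03 J/s
mosquitoes: 2.04/0.79 = 2.58 J/s
mayflies: 3.75/2.82 = 1.33 J/s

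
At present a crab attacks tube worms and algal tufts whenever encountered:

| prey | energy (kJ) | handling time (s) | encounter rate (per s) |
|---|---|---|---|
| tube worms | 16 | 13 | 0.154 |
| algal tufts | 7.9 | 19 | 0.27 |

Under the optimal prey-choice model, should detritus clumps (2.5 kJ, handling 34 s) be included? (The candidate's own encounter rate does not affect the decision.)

No

Current rate: (0.154×16 + 0.27×7.9)/(1 + 0.154×13 + 0.27×19) = 0.5653 kJ/s.
detritus clumps: E/h = 2.5/34 = 0.07353 kJ/s.
Since 0.07353 < R, time spent handling detritus clumps is better spent searching.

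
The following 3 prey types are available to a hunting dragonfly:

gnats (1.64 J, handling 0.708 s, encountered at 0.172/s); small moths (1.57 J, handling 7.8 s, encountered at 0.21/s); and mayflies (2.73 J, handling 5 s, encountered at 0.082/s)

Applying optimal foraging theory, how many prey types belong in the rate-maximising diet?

2

Profitabilities (E/h, J/s): gnats 2.32, mayflies 0.546, small moths 0.201. Add prey in this order while the next type's profitability exceeds the intake rate on those already taken.
Rate on top 1: 0.2515. mayflies: 0.546 > 0.2515 → include.
Rate on top 2: 0.3303. small moths: 0.201 < 0.3303 → exclude; stop.
Optimal diet: gnats, mayflies — 2 of 3 types.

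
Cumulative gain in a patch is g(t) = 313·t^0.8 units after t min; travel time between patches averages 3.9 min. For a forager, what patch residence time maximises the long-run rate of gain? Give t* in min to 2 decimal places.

Optimal t* satisfies g'(t*) = g(t*)/(T + t*).
g'(t) = 0.8·313·t^-0.2. Setting 0.8·313·t^-0.2 = 313·t^0.8/(3.9+t) gives 0.8(3.9+t) = t, so 0.20·t = 0.8×3.9.
t* = 0.8×3.9/0.20 = 15.6 min.

15.60 min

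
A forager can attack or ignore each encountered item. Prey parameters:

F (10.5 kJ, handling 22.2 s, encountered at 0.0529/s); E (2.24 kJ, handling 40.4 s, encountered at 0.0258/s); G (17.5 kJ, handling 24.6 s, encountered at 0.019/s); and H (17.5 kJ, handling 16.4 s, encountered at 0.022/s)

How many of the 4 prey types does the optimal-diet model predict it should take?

E/h in descending order: H 1.07, G 0.711, F 0.473, E 0.0554 kJ/s. The optimal diet is the largest prefix of this list for which every included type satisfies E_i/h_i > R on the types above it.
Rate on top 1: 0.2829. G: 0.711 > 0.2829 → include.
Rate on top 2: 0.3925. F: 0.473 > 0.3925 → include.
Rate on top 3: 0.424. E: 0.0554 < 0.424 → exclude; stop.
Optimal diet: H, G, F — 3 of 4 types.

3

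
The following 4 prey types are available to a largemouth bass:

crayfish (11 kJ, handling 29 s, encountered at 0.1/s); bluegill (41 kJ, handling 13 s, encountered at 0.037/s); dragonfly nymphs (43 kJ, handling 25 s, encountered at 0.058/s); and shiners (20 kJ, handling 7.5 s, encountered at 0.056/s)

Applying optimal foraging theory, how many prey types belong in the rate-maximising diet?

Profitabilities (E/h, kJ/s): bluegill 3.15, shiners 2.67, dragonfly nymphs 1.72, crayfish 0.379. Add prey in this order while the next type's profitability exceeds the intake rate on those already taken.
Rate on top 1: 1.024. shiners: 2.67 > 1.024 → include.
Rate on top 2: 1.387. dragonfly nymphs: 1.72 > 1.387 → include.
Rate on top 3: 1.531. crayfish: 0.379 < 1.531 → exclude; stop.
Optimal diet: bluegill, shiners, dragonfly nymphs — 3 of 4 types.

3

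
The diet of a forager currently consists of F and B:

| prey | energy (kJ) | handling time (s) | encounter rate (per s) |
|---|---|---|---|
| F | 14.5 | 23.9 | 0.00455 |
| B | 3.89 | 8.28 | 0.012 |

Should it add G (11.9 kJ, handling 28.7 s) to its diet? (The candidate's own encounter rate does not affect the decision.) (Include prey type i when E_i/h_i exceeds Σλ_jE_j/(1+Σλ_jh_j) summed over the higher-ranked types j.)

Intake rate on the current diet: R = (0.00455×14.5 + 0.012×3.89) / (1 + 0.00455×23.9 + 0.012×8.28) = 0.1127/1.208 = 0.09325 kJ/s.
G: E/h = 11.9/28.7 = 0.4146 kJ/s.
Since 0.4146 > R, including G increases the long-run rate.

Yes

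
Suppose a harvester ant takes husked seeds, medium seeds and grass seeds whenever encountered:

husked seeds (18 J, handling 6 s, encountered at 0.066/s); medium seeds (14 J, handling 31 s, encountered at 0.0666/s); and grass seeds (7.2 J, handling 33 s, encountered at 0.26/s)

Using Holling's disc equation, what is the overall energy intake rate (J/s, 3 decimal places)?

Energy encountered per unit search time: 0.066×18 + 0.0666×14 + 0.26×7.2 = 3.992 J/s.
Handling time per unit search time: 0.066×6 + 0.0666×31 + 0.26×33 = 11.04.
Rate = 3.992/(1 + 11.04) = 0.3316 J/s.

0.332 J/s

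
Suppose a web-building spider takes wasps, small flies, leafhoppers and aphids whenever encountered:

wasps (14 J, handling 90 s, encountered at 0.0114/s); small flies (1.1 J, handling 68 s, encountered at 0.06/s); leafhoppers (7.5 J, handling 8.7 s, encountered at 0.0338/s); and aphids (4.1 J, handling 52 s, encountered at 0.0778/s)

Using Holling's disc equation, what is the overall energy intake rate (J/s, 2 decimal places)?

Energy encountered per unit search time: 0.0114×14 + 0.06×1.1 + 0.0338×7.5 + 0.0778×4.1 = 0.7981 J/s.
Handling time per unit search time: 0.0114×90 + 0.06×68 + 0.0338×8.7 + 0.0778×52 = 9.446.
Rate = 0.7981/(1 + 9.446) = 0.0764 J/s.

0.08 J/s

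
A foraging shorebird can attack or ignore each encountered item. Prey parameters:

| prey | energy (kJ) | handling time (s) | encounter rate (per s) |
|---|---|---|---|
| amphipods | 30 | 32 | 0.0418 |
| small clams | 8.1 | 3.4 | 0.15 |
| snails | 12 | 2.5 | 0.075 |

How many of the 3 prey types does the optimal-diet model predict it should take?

Rank by E/h (kJ/s): snails 4.8, small clams 2.38, amphipods 0.938. Include each in turn until the next type's E/h falls below the running intake rate.
Rate on top 1: 0.7579. small clams: 2.38 > 0.7579 → include.
Rate on top 2: 1.246. amphipods: 0.938 < 1.246 → exclude; stop.
Optimal diet: snails, small clams — 2 of 3 types.

2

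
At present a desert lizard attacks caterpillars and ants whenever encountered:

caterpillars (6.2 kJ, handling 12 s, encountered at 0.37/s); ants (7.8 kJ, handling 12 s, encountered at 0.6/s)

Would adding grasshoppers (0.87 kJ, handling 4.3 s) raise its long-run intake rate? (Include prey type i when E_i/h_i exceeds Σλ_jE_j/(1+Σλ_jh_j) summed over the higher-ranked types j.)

No

Current rate: (0.37×6.2 + 0.6×7.8)/(1 + 0.37×12 + 0.6×12) = 0.5517 kJ/s.
Profitability of grasshoppers: 0.87/4.3 = 0.2023 kJ/s.
Since 0.2023 < R, time spent handling grasshoppers is better spent searching.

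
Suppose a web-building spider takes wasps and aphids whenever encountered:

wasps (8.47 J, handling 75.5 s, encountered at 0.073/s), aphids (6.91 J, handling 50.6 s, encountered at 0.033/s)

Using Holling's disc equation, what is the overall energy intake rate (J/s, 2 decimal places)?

R = Σλ_iE_i / (1 + Σλ_ih_i)
Numerator: 0.073×8.47 + 0.033×6.91 = 0.8463
Denominator: 1 + 0.073×75.5 + 0.033×50.6 = 8.181
R = 0.8463/8.181 = 0.1034 J/s

0.10 J/s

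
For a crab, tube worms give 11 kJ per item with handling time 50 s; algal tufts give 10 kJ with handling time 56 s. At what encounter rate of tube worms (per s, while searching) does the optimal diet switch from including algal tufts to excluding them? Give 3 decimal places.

The zero-one rule: include algal tufts iff E₂/h₂ > λE₁/(1+λh₁). Equality gives the switch point.
λE₁h₂ = E₂ + λE₂h₁ ⇒ λ = E₂/(E₁h₂ − E₂h₁) = 10/(616 − 500) = 0.08621 per s.

0.086 per s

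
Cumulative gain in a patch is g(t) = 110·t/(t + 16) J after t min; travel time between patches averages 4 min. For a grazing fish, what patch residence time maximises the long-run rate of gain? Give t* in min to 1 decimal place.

8.0 min

Maximise g(t)/(T+t): set derivative to zero → g'(t)(T+t) = g(t).
g'(t) = 110·16/(t + 16)². Setting 110·16/(t+16)² = 110t/[(t+16)(4+t)] gives 16(4+t) = t(t+16), so t² = 16×4 = 64.
t* = √64 = 8 min.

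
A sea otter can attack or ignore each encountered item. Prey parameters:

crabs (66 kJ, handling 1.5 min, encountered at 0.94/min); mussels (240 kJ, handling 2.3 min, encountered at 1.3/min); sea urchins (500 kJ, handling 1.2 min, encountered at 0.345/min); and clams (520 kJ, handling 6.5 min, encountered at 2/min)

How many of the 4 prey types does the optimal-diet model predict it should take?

E/h in descending order: sea urchins 417, mussels 104, clams 80, crabs 44 kJ/min. The optimal diet is the largest prefix of this list for which every included type satisfies E_i/h_i > R on the types above it.
Rate on top 1: 122. mussels: 104 < 122 → exclude; stop.
Optimal diet: sea urchins — 1 of 4 types.

1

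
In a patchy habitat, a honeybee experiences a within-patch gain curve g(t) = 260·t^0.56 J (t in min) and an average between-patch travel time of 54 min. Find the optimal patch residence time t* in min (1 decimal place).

68.7 min

Maximise g(t)/(T+t): set derivative to zero → g'(t)(T+t) = g(t).
g'(t) = 0.56·260·t^-0.44. Setting 0.56·260·t^-0.44 = 260·t^0.56/(54+t) gives 0.56(54+t) = t, so 0.44·t = 0.56×54.
t* = 0.56×54/0.44 = 68.73 min.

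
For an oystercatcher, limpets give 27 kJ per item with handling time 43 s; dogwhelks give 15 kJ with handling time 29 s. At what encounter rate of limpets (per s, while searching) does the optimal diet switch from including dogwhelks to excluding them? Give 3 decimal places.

0.109 per s

At the threshold, the rate on limpets alone equals the profitability of dogwhelks: λ·27/(1 + λ·43) = 15/29 = 0.5172.
Rearranging, λ(27 − 0.5172×43) = 0.5172, so λ = 0.5172/4.759 = 0.1087 per s.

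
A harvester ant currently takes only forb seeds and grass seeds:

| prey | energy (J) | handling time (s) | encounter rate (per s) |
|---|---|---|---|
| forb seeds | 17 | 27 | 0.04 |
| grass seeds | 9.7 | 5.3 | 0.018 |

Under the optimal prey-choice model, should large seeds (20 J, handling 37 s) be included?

Current rate: (0.04×17 + 0.018×9.7)/(1 + 0.04×27 + 0.018×5.3) = 0.3928 J/s.
large seeds: E/h = 20/37 = 0.5405 J/s.
Since 0.5405 > R, including large seeds increases the long-run rate.

Yes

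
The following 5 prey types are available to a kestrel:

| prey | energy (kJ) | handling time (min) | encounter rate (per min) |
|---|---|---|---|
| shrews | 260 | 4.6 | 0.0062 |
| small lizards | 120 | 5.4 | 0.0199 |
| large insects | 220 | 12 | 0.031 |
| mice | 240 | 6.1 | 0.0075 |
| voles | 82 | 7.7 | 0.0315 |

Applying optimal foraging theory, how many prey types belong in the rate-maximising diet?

5

Rank by E/h (kJ/min): shrews 56.5, mice 39.3, small lizards 22.2, large insects 18.3, voles 10.6. Include each in turn until the next type's E/h falls below the running intake rate.
Rate on top 1: 1.567. mice: 39.3 > 1.567 → include.
Rate on top 2: 3.176. small lizards: 22.2 > 3.176 → include.
Rate on top 3: 4.908. large insects: 18.3 > 4.908 → include.
Rate on top 4: 8.122. voles: 10.6 > 8.122 → include.
Optimal diet: shrews, mice, small lizards, large insects, voles — 5 of 5 types.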